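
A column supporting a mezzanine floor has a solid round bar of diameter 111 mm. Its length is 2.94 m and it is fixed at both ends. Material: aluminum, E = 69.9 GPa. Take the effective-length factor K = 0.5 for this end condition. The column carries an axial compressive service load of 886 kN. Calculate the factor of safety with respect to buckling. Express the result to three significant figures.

n ≈ 2.69

I = πd⁴/64 = π×111⁴/64 = 7.452×10^6 mm⁴
I = 7.452×10^6 mm⁴ = 7.452×10^-6 m⁴
Effective length L_e = K·L = 0.5 × 2.94 = 1.470 m
P_cr = π²EI / L_e² = π² × 69.9×10⁹ × 7.452×10^-6 / 1.470² = 2.379×10^6 N
Factor of safety n = P_cr / P = 2379.1 / 886 = 2.69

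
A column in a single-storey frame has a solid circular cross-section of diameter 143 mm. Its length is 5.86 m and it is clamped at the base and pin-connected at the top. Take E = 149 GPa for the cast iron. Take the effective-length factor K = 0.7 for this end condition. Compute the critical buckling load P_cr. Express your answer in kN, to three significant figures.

I = πd⁴/64 = π×143⁴/64 = 2.053×10^7 mm⁴
I = 2.053×10^7 mm⁴ = 2.053×10^-5 m⁴
Effective length L_e = K·L = 0.7 × 5.86 = 4.102 m
P_cr = π²EI / L_e² = π² × 149×10⁹ × 2.053×10^-5 / 4.102² = 1.794×10^6 N

P_cr ≈ 1790 kN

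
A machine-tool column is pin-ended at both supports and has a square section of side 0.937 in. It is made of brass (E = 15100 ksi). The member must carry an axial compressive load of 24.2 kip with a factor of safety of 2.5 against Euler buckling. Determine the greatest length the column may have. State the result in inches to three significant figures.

L_max ≈ 12.6 in

I = a⁴/12 = 0.937⁴/12 = 6.424×10^-2 in⁴
Required critical load P_cr = n·P = 2.5 × 24.2 = 60.50 kip = 6.050×10^4 lb
From P_cr = π²EI/(K·L)²:  L = (1/K)·√(π²EI/P_cr) = (1/1)·√(π²×1.51×10^7×6.424×10^-2/6.050×10^4)
L = 12.6 in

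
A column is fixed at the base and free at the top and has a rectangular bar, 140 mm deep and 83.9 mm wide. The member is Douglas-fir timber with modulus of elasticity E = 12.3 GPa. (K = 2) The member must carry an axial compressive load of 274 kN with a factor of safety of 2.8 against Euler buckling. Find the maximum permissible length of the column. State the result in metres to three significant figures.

Buckling occurs about the weak axis: I_min = h·b³/12 with b = 83.9 mm (the shorter side).
I_min = 140×83.9³/12 = 6.890×10^6 mm⁴
I = 6.890×10^-6 m⁴
Required critical load P_cr = n·P = 2.8 × 274 = 767.2 kN = 7.672×10^5 N
From P_cr = π²EI/(K·L)²:  L = (1/K)·√(π²EI/P_cr) = (1/2)·√(π²×1.23×10^10×6.890×10^-6/7.672×10^5)
L = 0.522 m

L_max ≈ 0.522 m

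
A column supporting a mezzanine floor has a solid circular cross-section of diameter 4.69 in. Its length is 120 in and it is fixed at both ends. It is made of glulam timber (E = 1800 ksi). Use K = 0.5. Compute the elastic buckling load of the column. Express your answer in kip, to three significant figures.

I = πd⁴/64 = π×4.69⁴/64 = 23.75 in⁴
Effective length L_e = K·L = 0.5 × 120 = 60.00 in
P_cr = π²EI / L_e² = π² × 1800×10³ × 23.75 / 60.00² = 1.172×10^5 lb

P_cr ≈ 117 kip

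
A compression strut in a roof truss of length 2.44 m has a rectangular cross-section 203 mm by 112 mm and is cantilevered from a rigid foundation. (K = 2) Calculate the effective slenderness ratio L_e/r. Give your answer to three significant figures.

Buckling occurs about the weak axis: I_min = h·b³/12 with b = 112 mm (the shorter side).
I_min = 203×112³/12 = 2.377×10^7 mm⁴
A = 2.274×10^4 mm²;  r_min = √(I/A) = √(2.377×10^7/2.274×10^4) = 32.33 mm
L_e = K·L = 2 × 2.44 m = 4.880 m = 4880.0 mm
λ = L_e / r_min = 4880.0 / 32.33 = 151

λ ≈ 151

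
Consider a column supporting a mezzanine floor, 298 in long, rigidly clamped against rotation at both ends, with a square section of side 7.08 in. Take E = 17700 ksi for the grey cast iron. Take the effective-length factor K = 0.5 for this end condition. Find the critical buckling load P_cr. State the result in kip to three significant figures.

I = a⁴/12 = 7.08⁴/12 = 209.4 in⁴
Effective length L_e = K·L = 0.5 × 298 = 149.0 in
P_cr = π²EI / L_e² = π² × 17700×10³ × 209.4 / 149.0² = 1.648×10^6 lb

P_cr ≈ 1650 kip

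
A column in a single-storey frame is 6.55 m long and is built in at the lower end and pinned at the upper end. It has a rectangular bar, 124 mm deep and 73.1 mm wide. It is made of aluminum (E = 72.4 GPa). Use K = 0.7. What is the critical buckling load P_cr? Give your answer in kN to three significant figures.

P_cr ≈ 137 kN

Buckling occurs about the weak axis: I_min = h·b³/12 with b = 73.1 mm (the shorter side).
I_min = 124×73.1³/12 = 4.036×10^6 mm⁴
I = 4.036×10^6 mm⁴ = 4.036×10^-6 m⁴
Effective length L_e = K·L = 0.7 × 6.55 = 4.585 m
P_cr = π²EI / L_e² = π² × 72.4×10⁹ × 4.036×10^-6 / 4.585² = 1.372×10^5 N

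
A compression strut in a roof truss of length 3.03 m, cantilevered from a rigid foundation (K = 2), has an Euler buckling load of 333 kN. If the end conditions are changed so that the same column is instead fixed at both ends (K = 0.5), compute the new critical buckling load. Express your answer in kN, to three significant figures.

P_cr ∝ 1/K², so P_cr,new = P_cr,old × (K_old/K_new)² = 333 × (2/0.5)²
= 333 × 16.00 = 5330 kN

P_cr ≈ 5330 kN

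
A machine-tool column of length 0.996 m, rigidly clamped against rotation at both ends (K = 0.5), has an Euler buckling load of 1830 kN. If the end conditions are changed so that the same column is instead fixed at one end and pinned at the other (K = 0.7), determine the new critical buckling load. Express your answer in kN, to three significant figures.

P_cr ≈ 934 kN

P_cr ∝ 1/K², so P_cr,new = P_cr,old × (K_old/K_new)² = 1830 × (0.5/0.7)²
= 1830 × 0.5102 = 934 kN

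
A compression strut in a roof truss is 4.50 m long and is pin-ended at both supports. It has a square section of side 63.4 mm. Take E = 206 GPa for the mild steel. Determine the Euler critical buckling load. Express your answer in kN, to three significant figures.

I = a⁴/12 = 63.4⁴/12 = 1.346×10^6 mm⁴
I = 1.346×10^6 mm⁴ = 1.346×10^-6 m⁴
Effective length L_e = K·L = 1 × 4.50 = 4.500 m
P_cr = π²EI / L_e² = π² × 206×10⁹ × 1.346×10^-6 / 4.500² = 1.352×10^5 N

P_cr ≈ 135 kN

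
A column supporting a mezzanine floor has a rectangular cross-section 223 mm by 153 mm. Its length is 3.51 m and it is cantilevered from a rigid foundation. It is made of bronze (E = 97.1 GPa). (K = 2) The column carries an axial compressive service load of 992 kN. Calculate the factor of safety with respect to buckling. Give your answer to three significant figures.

n ≈ 1.30

Buckling occurs about the weak axis: I_min = h·b³/12 with b = 153 mm (the shorter side).
I_min = 223×153³/12 = 6.656×10^7 mm⁴
I = 6.656×10^7 mm⁴ = 6.656×10^-5 m⁴
Effective length L_e = K·L = 2 × 3.51 = 7.020 m
P_cr = π²EI / L_e² = π² × 97.1×10⁹ × 6.656×10^-5 / 7.020² = 1.294×10^6 N
Factor of safety n = P_cr / P = 1294.3 / 992 = 1.30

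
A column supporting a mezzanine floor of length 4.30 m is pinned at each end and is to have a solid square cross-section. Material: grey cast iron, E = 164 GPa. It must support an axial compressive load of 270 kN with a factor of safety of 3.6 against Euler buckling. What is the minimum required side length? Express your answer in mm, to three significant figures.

a ≈ 107 mm

Required P_cr = n·P = 3.6 × 270 = 972.0 kN
L_e = K·L = 1 × 4.30 = 4.300 m
Required I = P_cr·L_e²/(π²E) = 9.720×10^5 × 4.300² / (π² × 1.64×10^11) = 1.110×10^-5 m⁴
I_req = 1.110×10^7 mm⁴
Solid square: I = a⁴/12  ⇒  a = (12I)^(1/4) = (12×1.110×10^7)^(1/4) = 107 mm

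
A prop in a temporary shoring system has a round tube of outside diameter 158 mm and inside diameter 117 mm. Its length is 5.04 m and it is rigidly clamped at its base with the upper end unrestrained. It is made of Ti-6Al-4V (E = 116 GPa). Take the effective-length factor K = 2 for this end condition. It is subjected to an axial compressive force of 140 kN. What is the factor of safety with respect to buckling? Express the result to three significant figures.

d_o = 158 mm, d_i = 117 mm
I = π(d_o⁴ − d_i⁴)/64 = π(158⁴ − 117.0⁴)/64 = 2.139×10^7 mm⁴
I = 2.139×10^7 mm⁴ = 2.139×10^-5 m⁴
Effective length L_e = K·L = 2 × 5.04 = 10.08 m
P_cr = π²EI / L_e² = π² × 116×10⁹ × 2.139×10^-5 / 10.08² = 2.410×10^5 N
Factor of safety n = P_cr / P = 241.05 / 140 = 1.72

n ≈ 1.72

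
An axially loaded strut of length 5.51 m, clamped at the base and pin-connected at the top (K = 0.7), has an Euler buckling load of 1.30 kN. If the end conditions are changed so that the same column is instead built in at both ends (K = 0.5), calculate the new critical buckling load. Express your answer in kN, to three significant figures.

P_cr ∝ 1/K², so P_cr,new = P_cr,old × (K_old/K_new)² = 1.30 × (0.7/0.5)²
= 1.30 × 1.960 = 2.55 kN

P_cr ≈ 2.55 kN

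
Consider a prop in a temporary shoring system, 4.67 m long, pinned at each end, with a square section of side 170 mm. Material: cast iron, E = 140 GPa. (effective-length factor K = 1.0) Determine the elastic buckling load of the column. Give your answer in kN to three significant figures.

I = a⁴/12 = 170⁴/12 = 6.960×10^7 mm⁴
I = 6.960×10^7 mm⁴ = 6.960×10^-5 m⁴
Effective length L_e = K·L = 1 × 4.67 = 4.670 m
P_cr = π²EI / L_e² = π² × 140×10⁹ × 6.960×10^-5 / 4.670² = 4.410×10^6 N

P_cr ≈ 4410 kN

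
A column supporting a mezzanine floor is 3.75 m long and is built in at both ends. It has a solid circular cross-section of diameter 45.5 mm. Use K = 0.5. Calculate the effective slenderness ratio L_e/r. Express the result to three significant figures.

λ ≈ 165

For a solid circle r = d/4 = 45.5/4 = 11.38 mm
L_e = K·L = 0.5 × 3.75 m = 1.875 m = 1875.0 mm
λ = L_e / r_min = 1875.0 / 11.38 = 165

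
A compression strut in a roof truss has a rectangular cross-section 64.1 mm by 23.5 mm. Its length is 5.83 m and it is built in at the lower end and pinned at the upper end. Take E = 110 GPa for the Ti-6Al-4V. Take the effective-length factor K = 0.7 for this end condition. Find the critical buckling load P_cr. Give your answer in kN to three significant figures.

P_cr ≈ 4.52 kN

Buckling occurs about the weak axis: I_min = h·b³/12 with b = 23.5 mm (the shorter side).
I_min = 64.1×23.5³/12 = 6.932×10^4 mm⁴
I = 6.932×10^4 mm⁴ = 6.932×10^-8 m⁴
Effective length L_e = K·L = 0.7 × 5.83 = 4.081 m
P_cr = π²EI / L_e² = π² × 110×10⁹ × 6.932×10^-8 / 4.081² = 4.519×10^3 N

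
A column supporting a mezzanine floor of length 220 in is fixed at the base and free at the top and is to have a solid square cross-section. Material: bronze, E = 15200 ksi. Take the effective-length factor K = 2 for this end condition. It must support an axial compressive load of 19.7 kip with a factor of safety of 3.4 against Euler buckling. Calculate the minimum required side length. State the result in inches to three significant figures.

Required P_cr = n·P = 3.4 × 19.7 = 66.98 kip
L_e = K·L = 2 × 220 = 440.0 in
Required I = P_cr·L_e²/(π²E) = 6.698×10^4 × 440.0² / (π² × 1.52×10^7) = 86.44 in⁴
Solid square: I = a⁴/12  ⇒  a = (12I)^(1/4) = (12×86.44)^(1/4) = 5.68 in

a ≈ 5.68 in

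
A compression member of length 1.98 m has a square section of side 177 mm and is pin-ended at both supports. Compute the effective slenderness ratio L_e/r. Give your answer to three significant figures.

I = a⁴/12 = 177⁴/12 = 8.179×10^7 mm⁴
A = 3.133×10^4 mm²;  r_min = √(I/A) = √(8.179×10^7/3.133×10^4) = 51.10 mm
L_e = K·L = 1 × 1.98 m = 1.980 m = 1980.0 mm
λ = L_e / r_min = 1980.0 / 51.10 = 38.8

λ ≈ 38.8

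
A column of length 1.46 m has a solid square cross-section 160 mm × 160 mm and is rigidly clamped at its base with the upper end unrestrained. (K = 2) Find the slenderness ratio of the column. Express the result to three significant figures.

λ ≈ 63.2

I = a⁴/12 = 160⁴/12 = 5.461×10^7 mm⁴
A = 2.560×10^4 mm²;  r_min = √(I/A) = √(5.461×10^7/2.560×10^4) = 46.19 mm
L_e = K·L = 2 × 1.46 m = 2.920 m = 2920.0 mm
λ = L_e / r_min = 2920.0 / 46.19 = 63.2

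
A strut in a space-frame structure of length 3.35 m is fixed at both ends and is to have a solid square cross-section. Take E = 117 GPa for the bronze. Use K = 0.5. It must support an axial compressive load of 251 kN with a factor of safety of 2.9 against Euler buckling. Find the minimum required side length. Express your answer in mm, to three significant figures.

Required P_cr = n·P = 2.9 × 251 = 727.9 kN
L_e = K·L = 0.5 × 3.35 = 1.675 m
Required I = P_cr·L_e²/(π²E) = 7.279×10^5 × 1.675² / (π² × 1.17×10^11) = 1.769×10^-6 m⁴
I_req = 1.769×10^6 mm⁴
Solid square: I = a⁴/12  ⇒  a = (12I)^(1/4) = (12×1.769×10^6)^(1/4) = 67.9 mm

a ≈ 67.9 mm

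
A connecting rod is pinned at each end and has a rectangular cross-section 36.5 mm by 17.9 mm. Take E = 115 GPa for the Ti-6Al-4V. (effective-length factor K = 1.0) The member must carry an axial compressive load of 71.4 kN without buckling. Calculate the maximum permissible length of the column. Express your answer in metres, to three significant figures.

Buckling occurs about the weak axis: I_min = h·b³/12 with b = 17.9 mm (the shorter side).
I_min = 36.5×17.9³/12 = 1.744×10^4 mm⁴
I = 1.744×10^-8 m⁴
At the buckling limit P_cr = P = 7.140×10^4 N
From P_cr = π²EI/(K·L)²:  L = (1/K)·√(π²EI/P_cr) = (1/1)·√(π²×1.15×10^11×1.744×10^-8/7.140×10^4)
L = 0.527 m

L_max ≈ 0.527 m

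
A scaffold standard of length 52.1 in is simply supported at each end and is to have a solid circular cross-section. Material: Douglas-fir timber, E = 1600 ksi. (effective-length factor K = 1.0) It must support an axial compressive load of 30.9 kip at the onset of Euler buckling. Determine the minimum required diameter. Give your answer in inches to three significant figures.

L_e = K·L = 1 × 52.1 = 52.10 in
Required I = P_cr·L_e²/(π²E) = 3.090×10^4 × 52.10² / (π² × 1.60×10^6) = 5.311 in⁴
Solid circle: I = πd⁴/64  ⇒  d = (64I/π)^(1/4) = (64×5.311/π)^(1/4) = 3.23 in

d ≈ 3.23 in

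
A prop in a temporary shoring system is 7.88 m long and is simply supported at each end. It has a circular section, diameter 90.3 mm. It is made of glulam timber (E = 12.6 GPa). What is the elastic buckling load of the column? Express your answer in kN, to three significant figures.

P_cr ≈ 6.54 kN

I = πd⁴/64 = π×90.3⁴/64 = 3.264×10^6 mm⁴
I = 3.264×10^6 mm⁴ = 3.264×10^-6 m⁴
Effective length L_e = K·L = 1 × 7.88 = 7.880 m
P_cr = π²EI / L_e² = π² × 12.6×10⁹ × 3.264×10^-6 / 7.880² = 6.536×10^3 N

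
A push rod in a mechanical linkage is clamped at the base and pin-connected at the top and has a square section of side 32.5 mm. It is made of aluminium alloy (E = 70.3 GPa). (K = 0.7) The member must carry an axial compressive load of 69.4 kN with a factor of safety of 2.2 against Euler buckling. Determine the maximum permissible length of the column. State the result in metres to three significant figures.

I = a⁴/12 = 32.5⁴/12 = 9.297×10^4 mm⁴
I = 9.297×10^-8 m⁴
Required critical load P_cr = n·P = 2.2 × 69.4 = 152.7 kN = 1.527×10^5 N
From P_cr = π²EI/(K·L)²:  L = (1/K)·√(π²EI/P_cr) = (1/0.7)·√(π²×7.03×10^10×9.297×10^-8/1.527×10^5)
L = 0.929 m

L_max ≈ 0.929 m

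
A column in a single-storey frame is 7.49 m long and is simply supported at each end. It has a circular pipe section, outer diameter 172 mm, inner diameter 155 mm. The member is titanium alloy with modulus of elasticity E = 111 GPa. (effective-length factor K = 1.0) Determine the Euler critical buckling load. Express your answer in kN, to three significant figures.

P_cr ≈ 286 kN

d_o = 172 mm, d_i = 155 mm
I = π(d_o⁴ − d_i⁴)/64 = π(172⁴ − 155.0⁴)/64 = 1.463×10^7 mm⁴
I = 1.463×10^7 mm⁴ = 1.463×10^-5 m⁴
Effective length L_e = K·L = 1 × 7.49 = 7.490 m
P_cr = π²EI / L_e² = π² × 111×10⁹ × 1.463×10^-5 / 7.490² = 2.857×10^5 N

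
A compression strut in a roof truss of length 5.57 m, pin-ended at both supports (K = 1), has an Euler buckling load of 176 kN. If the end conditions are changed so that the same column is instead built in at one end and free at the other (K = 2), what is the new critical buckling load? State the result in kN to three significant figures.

P_cr ∝ 1/K², so P_cr,new = P_cr,old × (K_old/K_new)² = 176 × (1/2)²
= 176 × 0.2500 = 44.0 kN

P_cr ≈ 44.0 kN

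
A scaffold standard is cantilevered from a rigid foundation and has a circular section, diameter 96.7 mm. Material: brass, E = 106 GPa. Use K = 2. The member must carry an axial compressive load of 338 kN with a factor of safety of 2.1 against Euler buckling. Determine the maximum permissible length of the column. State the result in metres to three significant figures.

L_max ≈ 1.26 m

I = πd⁴/64 = π×96.7⁴/64 = 4.292×10^6 mm⁴
I = 4.292×10^-6 m⁴
Required critical load P_cr = n·P = 2.1 × 338 = 709.8 kN = 7.098×10^5 N
From P_cr = π²EI/(K·L)²:  L = (1/K)·√(π²EI/P_cr) = (1/2)·√(π²×1.06×10^11×4.292×10^-6/7.098×10^5)
L = 1.26 m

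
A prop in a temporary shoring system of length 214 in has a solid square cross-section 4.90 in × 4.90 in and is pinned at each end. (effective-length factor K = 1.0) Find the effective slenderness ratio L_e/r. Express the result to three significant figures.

λ ≈ 151

For a square r = a/√12 = 4.90/√12 = 1.415 in
L_e = K·L = 1 × 214 = 214.0 in
λ = L_e / r_min = 214.00 / 1.415 = 151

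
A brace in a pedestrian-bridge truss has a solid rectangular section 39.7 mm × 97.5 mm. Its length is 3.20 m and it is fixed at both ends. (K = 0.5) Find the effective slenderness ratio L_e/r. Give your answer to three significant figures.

λ ≈ 140

For a rectangle r_min = b/√12 = 39.7/√12 = 11.46 mm
L_e = K·L = 0.5 × 3.20 m = 1.600 m = 1600.0 mm
λ = L_e / r_min = 1600.0 / 11.46 = 140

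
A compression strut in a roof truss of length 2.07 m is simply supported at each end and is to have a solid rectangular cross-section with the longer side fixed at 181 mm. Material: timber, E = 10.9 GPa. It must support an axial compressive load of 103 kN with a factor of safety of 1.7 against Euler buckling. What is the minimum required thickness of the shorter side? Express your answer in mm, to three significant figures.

b ≈ 77.3 mm

Required P_cr = n·P = 1.7 × 103 = 175.1 kN
L_e = K·L = 1 × 2.07 = 2.070 m
Required I = P_cr·L_e²/(π²E) = 1.751×10^5 × 2.070² / (π² × 1.09×10^10) = 6.974×10^-6 m⁴
I_req = 6.974×10^6 mm⁴
Rectangle, weak axis: I_min = h·b³/12 with h = 181 mm fixed  ⇒  b = (12I/h)^(1/3) = 77.3 mm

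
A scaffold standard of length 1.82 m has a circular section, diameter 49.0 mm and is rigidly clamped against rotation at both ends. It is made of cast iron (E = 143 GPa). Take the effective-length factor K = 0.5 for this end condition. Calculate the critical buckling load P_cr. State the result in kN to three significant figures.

I = πd⁴/64 = π×49.0⁴/64 = 2.830×10^5 mm⁴
I = 2.830×10^5 mm⁴ = 2.830×10^-7 m⁴
Effective length L_e = K·L = 0.5 × 1.82 = 0.9100 m
P_cr = π²EI / L_e² = π² × 143×10⁹ × 2.830×10^-7 / 0.9100² = 4.823×10^5 N

P_cr ≈ 482 kN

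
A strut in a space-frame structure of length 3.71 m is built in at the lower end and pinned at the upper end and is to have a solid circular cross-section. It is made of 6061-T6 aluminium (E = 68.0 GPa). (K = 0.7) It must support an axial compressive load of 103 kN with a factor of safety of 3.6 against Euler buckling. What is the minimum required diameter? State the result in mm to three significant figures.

d ≈ 93.3 mm

Required P_cr = n·P = 3.6 × 103 = 370.8 kN
L_e = K·L = 0.7 × 3.71 = 2.597 m
Required I = P_cr·L_e²/(π²E) = 3.708×10^5 × 2.597² / (π² × 6.80×10^10) = 3.726×10^-6 m⁴
I_req = 3.726×10^6 mm⁴
Solid circle: I = πd⁴/64  ⇒  d = (64I/π)^(1/4) = (64×3.726×10^6/π)^(1/4) = 93.3 mm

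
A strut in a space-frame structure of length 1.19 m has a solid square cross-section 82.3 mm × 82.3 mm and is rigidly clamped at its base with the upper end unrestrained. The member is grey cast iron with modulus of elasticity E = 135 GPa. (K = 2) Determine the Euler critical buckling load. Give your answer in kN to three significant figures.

I = a⁴/12 = 82.3⁴/12 = 3.823×10^6 mm⁴
I = 3.823×10^6 mm⁴ = 3.823×10^-6 m⁴
Effective length L_e = K·L = 2 × 1.19 = 2.380 m
P_cr = π²EI / L_e² = π² × 135×10⁹ × 3.823×10^-6 / 2.380² = 8.993×10^5 N

P_cr ≈ 899 kN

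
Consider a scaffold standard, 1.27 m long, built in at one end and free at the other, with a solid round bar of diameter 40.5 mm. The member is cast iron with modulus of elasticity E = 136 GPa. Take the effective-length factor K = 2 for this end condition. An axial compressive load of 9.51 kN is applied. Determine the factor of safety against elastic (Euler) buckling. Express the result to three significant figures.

n ≈ 2.89

I = πd⁴/64 = π×40.5⁴/64 = 1.321×10^5 mm⁴
I = 1.321×10^5 mm⁴ = 1.321×10^-7 m⁴
Effective length L_e = K·L = 2 × 1.27 = 2.540 m
P_cr = π²EI / L_e² = π² × 136×10⁹ × 1.321×10^-7 / 2.540² = 2.748×10^4 N
Factor of safety n = P_cr / P = 27.476 / 9.51 = 2.89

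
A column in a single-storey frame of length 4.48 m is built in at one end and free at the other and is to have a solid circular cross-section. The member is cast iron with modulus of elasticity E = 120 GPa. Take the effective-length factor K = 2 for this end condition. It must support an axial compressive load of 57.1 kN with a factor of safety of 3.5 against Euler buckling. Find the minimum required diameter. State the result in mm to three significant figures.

Required P_cr = n·P = 3.5 × 57.1 = 199.8 kN
L_e = K·L = 2 × 4.48 = 8.960 m
Required I = P_cr·L_e²/(π²E) = 1.998×10^5 × 8.960² / (π² × 1.20×10^11) = 1.355×10^-5 m⁴
I_req = 1.355×10^7 mm⁴
Solid circle: I = πd⁴/64  ⇒  d = (64I/π)^(1/4) = (64×1.355×10^7/π)^(1/4) = 129 mm

d ≈ 129 mm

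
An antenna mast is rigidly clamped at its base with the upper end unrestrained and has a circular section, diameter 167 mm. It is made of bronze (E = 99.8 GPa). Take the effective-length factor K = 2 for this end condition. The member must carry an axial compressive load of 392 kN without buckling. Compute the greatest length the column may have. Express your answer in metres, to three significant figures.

I = πd⁴/64 = π×167⁴/64 = 3.818×10^7 mm⁴
I = 3.818×10^-5 m⁴
At the buckling limit P_cr = P = 3.920×10^5 N
From P_cr = π²EI/(K·L)²:  L = (1/K)·√(π²EI/P_cr) = (1/2)·√(π²×9.98×10^10×3.818×10^-5/3.920×10^5)
L = 4.90 m

L_max ≈ 4.90 m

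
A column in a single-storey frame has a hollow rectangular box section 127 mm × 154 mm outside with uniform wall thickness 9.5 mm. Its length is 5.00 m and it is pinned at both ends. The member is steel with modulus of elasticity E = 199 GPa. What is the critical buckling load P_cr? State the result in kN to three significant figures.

P_cr ≈ 952 kN

Inner dimensions: h_i = 154 − 2×9.5 = 135.0 mm, b_i = 127 − 2×9.5 = 108.0 mm
Weak-axis I_min = (h_o·b_o³ − h_i·b_i³)/12 with b_o = 127, b_i = 108.0 mm (shorter outer/inner sides).
I_min = (154×127³ − 135.0×108.0³)/12 = 1.212×10^7 mm⁴
I = 1.212×10^7 mm⁴ = 1.212×10^-5 m⁴
Effective length L_e = K·L = 1 × 5.00 = 5.000 m
P_cr = π²EI / L_e² = π² × 199×10⁹ × 1.212×10^-5 / 5.000² = 9.518×10^5 N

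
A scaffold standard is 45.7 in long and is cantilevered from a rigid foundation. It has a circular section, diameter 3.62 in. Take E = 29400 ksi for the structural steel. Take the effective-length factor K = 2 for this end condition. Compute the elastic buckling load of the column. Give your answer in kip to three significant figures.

I = πd⁴/64 = π×3.62⁴/64 = 8.430 in⁴
Effective length L_e = K·L = 2 × 45.7 = 91.40 in
P_cr = π²EI / L_e² = π² × 29400×10³ × 8.430 / 91.40² = 2.928×10^5 lb

P_cr ≈ 293 kip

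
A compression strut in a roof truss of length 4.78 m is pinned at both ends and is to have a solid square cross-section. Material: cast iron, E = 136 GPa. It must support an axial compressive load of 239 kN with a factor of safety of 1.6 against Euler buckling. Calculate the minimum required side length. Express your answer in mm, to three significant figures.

Required P_cr = n·P = 1.6 × 239 = 382.4 kN
L_e = K·L = 1 × 4.78 = 4.780 m
Required I = P_cr·L_e²/(π²E) = 3.824×10^5 × 4.780² / (π² × 1.36×10^11) = 6.509×10^-6 m⁴
I_req = 6.509×10^6 mm⁴
Solid square: I = a⁴/12  ⇒  a = (12I)^(1/4) = (12×6.509×10^6)^(1/4) = 94.0 mm

a ≈ 94.0 mm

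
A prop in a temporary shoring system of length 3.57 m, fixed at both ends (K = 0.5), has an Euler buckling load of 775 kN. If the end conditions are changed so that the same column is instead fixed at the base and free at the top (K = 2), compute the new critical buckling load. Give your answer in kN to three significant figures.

P_cr ≈ 48.4 kN

P_cr ∝ 1/K², so P_cr,new = P_cr,old × (K_old/K_new)² = 775 × (0.5/2)²
= 775 × 0.06250 = 48.4 kN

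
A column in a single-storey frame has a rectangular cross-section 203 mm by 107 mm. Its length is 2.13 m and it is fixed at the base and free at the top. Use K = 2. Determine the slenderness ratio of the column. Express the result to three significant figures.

For a rectangle r_min = b/√12 = 107/√12 = 30.89 mm
L_e = K·L = 2 × 2.13 m = 4.260 m = 4260.0 mm
λ = L_e / r_min = 4260.0 / 30.89 = 138

λ ≈ 138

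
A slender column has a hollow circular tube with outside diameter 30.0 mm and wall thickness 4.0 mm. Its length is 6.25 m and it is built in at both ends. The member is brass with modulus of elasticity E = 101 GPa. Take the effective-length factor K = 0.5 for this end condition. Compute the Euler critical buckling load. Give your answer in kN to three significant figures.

Inner diameter d_i = 30.0 − 2×4.0 = 22.00 mm
I = π(d_o⁴ − d_i⁴)/64 = π(30.0⁴ − 22.00⁴)/64 = 2.826×10^4 mm⁴
I = 2.826×10^4 mm⁴ = 2.826×10^-8 m⁴
Effective length L_e = K·L = 0.5 × 6.25 = 3.125 m
P_cr = π²EI / L_e² = π² × 101×10⁹ × 2.826×10^-8 / 3.125² = 2.885×10^3 N

P_cr ≈ 2.88 kN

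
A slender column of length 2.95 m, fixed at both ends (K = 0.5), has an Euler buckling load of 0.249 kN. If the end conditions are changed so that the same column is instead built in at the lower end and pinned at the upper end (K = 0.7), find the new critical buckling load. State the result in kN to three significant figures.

P_cr ≈ 0.127 kN

P_cr ∝ 1/K², so P_cr,new = P_cr,old × (K_old/K_new)² = 0.249 × (0.5/0.7)²
= 0.249 × 0.5102 = 0.127 kN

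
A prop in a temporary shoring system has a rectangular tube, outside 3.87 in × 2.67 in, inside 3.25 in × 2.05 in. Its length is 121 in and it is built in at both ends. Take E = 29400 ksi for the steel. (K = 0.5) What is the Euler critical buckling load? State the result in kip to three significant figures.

Weak-axis I_min = (h_o·b_o³ − h_i·b_i³)/12 with b_o = 2.67, b_i = 2.050 in (shorter outer/inner sides).
I_min = (3.87×2.67³ − 3.250×2.050³)/12 = 3.805 in⁴
Effective length L_e = K·L = 0.5 × 121 = 60.50 in
P_cr = π²EI / L_e² = π² × 29400×10³ × 3.805 / 60.50² = 3.017×10^5 lb

P_cr ≈ 302 kip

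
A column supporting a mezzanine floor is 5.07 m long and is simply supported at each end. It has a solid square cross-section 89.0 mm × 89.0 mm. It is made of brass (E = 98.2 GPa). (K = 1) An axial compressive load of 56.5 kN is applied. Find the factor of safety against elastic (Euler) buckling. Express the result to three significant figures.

I = a⁴/12 = 89.0⁴/12 = 5.229×10^6 mm⁴
I = 5.229×10^6 mm⁴ = 5.229×10^-6 m⁴
Effective length L_e = K·L = 1 × 5.07 = 5.070 m
P_cr = π²EI / L_e² = π² × 98.2×10⁹ × 5.229×10^-6 / 5.070² = 1.971×10^5 N
Factor of safety n = P_cr / P = 197.14 / 56.5 = 3.49

n ≈ 3.49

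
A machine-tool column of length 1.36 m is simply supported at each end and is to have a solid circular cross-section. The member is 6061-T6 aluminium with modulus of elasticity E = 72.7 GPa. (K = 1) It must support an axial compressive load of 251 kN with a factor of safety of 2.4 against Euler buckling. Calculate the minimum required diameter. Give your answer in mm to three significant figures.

d ≈ 75.0 mm

Required P_cr = n·P = 2.4 × 251 = 602.4 kN
L_e = K·L = 1 × 1.36 = 1.360 m
Required I = P_cr·L_e²/(π²E) = 6.024×10^5 × 1.360² / (π² × 7.27×10^10) = 1.553×10^-6 m⁴
I_req = 1.553×10^6 mm⁴
Solid circle: I = πd⁴/64  ⇒  d = (64I/π)^(1/4) = (64×1.553×10^6/π)^(1/4) = 75.0 mm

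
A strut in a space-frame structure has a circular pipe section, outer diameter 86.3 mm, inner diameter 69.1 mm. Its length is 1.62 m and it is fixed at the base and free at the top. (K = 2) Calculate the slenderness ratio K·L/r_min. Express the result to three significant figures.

λ ≈ 117

d_o = 86.3 mm, d_i = 69.1 mm
I = π(d_o⁴ − d_i⁴)/64 = π(86.3⁴ − 69.10⁴)/64 = 1.604×10^6 mm⁴
A = 2.099×10^3 mm²;  r_min = √(I/A) = √(1.604×10^6/2.099×10^3) = 27.64 mm
L_e = K·L = 2 × 1.62 m = 3.240 m = 3240.0 mm
λ = L_e / r_min = 3240.0 / 27.64 = 117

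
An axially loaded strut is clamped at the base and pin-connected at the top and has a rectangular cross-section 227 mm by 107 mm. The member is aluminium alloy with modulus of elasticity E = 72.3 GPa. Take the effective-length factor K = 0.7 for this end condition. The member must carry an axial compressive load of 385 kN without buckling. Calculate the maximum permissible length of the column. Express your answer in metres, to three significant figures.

Buckling occurs about the weak axis: I_min = h·b³/12 with b = 107 mm (the shorter side).
I_min = 227×107³/12 = 2.317×10^7 mm⁴
I = 2.317×10^-5 m⁴
At the buckling limit P_cr = P = 3.850×10^5 N
From P_cr = π²EI/(K·L)²:  L = (1/K)·√(π²EI/P_cr) = (1/0.7)·√(π²×7.23×10^10×2.317×10^-5/3.850×10^5)
L = 9.36 m

L_max ≈ 9.36 m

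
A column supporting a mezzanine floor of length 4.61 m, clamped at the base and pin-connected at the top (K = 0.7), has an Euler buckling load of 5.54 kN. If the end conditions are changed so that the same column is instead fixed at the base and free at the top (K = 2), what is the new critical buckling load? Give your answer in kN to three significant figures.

P_cr ≈ 0.679 kN

P_cr ∝ 1/K², so P_cr,new = P_cr,old × (K_old/K_new)² = 5.54 × (0.7/2)²
= 5.54 × 0.1225 = 0.679 kN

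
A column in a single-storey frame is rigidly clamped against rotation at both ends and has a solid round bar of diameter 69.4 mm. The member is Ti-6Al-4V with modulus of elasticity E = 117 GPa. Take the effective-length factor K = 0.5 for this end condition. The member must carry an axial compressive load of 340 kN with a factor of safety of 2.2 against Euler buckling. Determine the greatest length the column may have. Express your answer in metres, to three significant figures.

L_max ≈ 2.65 m

I = πd⁴/64 = π×69.4⁴/64 = 1.139×10^6 mm⁴
I = 1.139×10^-6 m⁴
Required critical load P_cr = n·P = 2.2 × 340 = 748.0 kN = 7.480×10^5 N
From P_cr = π²EI/(K·L)²:  L = (1/K)·√(π²EI/P_cr) = (1/0.5)·√(π²×1.17×10^11×1.139×10^-6/7.480×10^5)
L = 2.65 m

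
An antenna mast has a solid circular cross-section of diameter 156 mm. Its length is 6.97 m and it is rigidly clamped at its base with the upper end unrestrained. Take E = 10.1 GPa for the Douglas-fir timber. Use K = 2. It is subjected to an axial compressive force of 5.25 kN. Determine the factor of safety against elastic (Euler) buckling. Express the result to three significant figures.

n ≈ 2.84

I = πd⁴/64 = π×156⁴/64 = 2.907×10^7 mm⁴
I = 2.907×10^7 mm⁴ = 2.907×10^-5 m⁴
Effective length L_e = K·L = 2 × 6.97 = 13.94 m
P_cr = π²EI / L_e² = π² × 10.1×10⁹ × 2.907×10^-5 / 13.94² = 1.491×10^4 N
Factor of safety n = P_cr / P = 14.913 / 5.25 = 2.84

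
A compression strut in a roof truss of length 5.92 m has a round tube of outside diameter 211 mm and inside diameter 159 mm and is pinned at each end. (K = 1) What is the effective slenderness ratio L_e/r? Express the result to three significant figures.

λ ≈ 89.6

d_o = 211 mm, d_i = 159 mm
I = π(d_o⁴ − d_i⁴)/64 = π(211⁴ − 159.0⁴)/64 = 6.592×10^7 mm⁴
A = 1.511×10^4 mm²;  r_min = √(I/A) = √(6.592×10^7/1.511×10^4) = 66.05 mm
L_e = K·L = 1 × 5.92 m = 5.920 m = 5920.0 mm
λ = L_e / r_min = 5920.0 / 66.05 = 89.6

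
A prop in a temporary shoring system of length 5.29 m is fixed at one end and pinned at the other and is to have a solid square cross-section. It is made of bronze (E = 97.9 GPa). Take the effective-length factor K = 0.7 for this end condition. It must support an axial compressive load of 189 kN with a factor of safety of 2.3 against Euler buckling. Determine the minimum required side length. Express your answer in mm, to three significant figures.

a ≈ 92.8 mm

Required P_cr = n·P = 2.3 × 189 = 434.7 kN
L_e = K·L = 0.7 × 5.29 = 3.703 m
Required I = P_cr·L_e²/(π²E) = 4.347×10^5 × 3.703² / (π² × 9.79×10^10) = 6.169×10^-6 m⁴
I_req = 6.169×10^6 mm⁴
Solid square: I = a⁴/12  ⇒  a = (12I)^(1/4) = (12×6.169×10^6)^(1/4) = 92.8 mm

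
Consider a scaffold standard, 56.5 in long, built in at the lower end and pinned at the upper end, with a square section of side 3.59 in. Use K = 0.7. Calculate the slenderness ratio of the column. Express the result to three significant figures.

I = a⁴/12 = 3.59⁴/12 = 13.84 in⁴
A = 12.89 in²;  r_min = √(I/A) = √(13.84/12.89) = 1.036 in
L_e = K·L = 0.7 × 56.5 = 39.55 in
λ = L_e / r_min = 39.550 / 1.036 = 38.2

λ ≈ 38.2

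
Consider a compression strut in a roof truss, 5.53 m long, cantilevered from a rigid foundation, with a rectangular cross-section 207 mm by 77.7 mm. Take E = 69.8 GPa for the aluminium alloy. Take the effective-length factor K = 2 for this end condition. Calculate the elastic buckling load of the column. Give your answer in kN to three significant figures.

P_cr ≈ 45.6 kN

Buckling occurs about the weak axis: I_min = h·b³/12 with b = 77.7 mm (the shorter side).
I_min = 207×77.7³/12 = 8.092×10^6 mm⁴
I = 8.092×10^6 mm⁴ = 8.092×10^-6 m⁴
Effective length L_e = K·L = 2 × 5.53 = 11.06 m
P_cr = π²EI / L_e² = π² × 69.8×10⁹ × 8.092×10^-6 / 11.06² = 4.557×10^4 N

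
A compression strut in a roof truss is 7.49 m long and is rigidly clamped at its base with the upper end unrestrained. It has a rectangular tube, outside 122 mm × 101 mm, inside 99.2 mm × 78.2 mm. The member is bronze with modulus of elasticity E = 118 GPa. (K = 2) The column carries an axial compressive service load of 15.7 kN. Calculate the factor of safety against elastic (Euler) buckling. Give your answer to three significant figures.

Weak-axis I_min = (h_o·b_o³ − h_i·b_i³)/12 with b_o = 101, b_i = 78.20 mm (shorter outer/inner sides).
I_min = (122×101³ − 99.20×78.20³)/12 = 6.522×10^6 mm⁴
I = 6.522×10^6 mm⁴ = 6.522×10^-6 m⁴
Effective length L_e = K·L = 2 × 7.49 = 14.98 m
P_cr = π²EI / L_e² = π² × 118×10⁹ × 6.522×10^-6 / 14.98² = 3.385×10^4 N
Factor of safety n = P_cr / P = 33.846 / 15.7 = 2.16

n ≈ 2.16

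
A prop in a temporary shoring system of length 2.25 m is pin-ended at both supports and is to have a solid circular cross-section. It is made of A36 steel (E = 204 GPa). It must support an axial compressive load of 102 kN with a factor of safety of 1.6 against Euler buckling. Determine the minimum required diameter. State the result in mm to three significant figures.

Required P_cr = n·P = 1.6 × 102 = 163.2 kN
L_e = K·L = 1 × 2.25 = 2.250 m
Required I = P_cr·L_e²/(π²E) = 1.632×10^5 × 2.250² / (π² × 2.04×10^11) = 4.104×10^-7 m⁴
I_req = 4.104×10^5 mm⁴
Solid circle: I = πd⁴/64  ⇒  d = (64I/π)^(1/4) = (64×4.104×10^5/π)^(1/4) = 53.8 mm

d ≈ 53.8 mm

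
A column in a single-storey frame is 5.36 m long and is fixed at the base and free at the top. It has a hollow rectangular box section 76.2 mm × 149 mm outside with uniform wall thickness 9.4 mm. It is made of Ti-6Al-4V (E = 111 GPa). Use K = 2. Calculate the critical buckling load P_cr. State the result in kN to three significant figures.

P_cr ≈ 32.8 kN

Inner dimensions: h_i = 149 − 2×9.4 = 130.2 mm, b_i = 76.2 − 2×9.4 = 57.40 mm
Weak-axis I_min = (h_o·b_o³ − h_i·b_i³)/12 with b_o = 76.2, b_i = 57.40 mm (shorter outer/inner sides).
I_min = (149×76.2³ − 130.2×57.40³)/12 = 3.442×10^6 mm⁴
I = 3.442×10^6 mm⁴ = 3.442×10^-6 m⁴
Effective length L_e = K·L = 2 × 5.36 = 10.72 m
P_cr = π²EI / L_e² = π² × 111×10⁹ × 3.442×10^-6 / 10.72² = 3.281×10^4 N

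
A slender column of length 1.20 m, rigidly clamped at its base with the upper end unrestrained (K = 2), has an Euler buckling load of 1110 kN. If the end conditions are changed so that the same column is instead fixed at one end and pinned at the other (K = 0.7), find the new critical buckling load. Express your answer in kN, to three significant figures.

P_cr ∝ 1/K², so P_cr,new = P_cr,old × (K_old/K_new)² = 1110 × (2/0.7)²
= 1110 × 8.163 = 9060 kN

P_cr ≈ 9060 kN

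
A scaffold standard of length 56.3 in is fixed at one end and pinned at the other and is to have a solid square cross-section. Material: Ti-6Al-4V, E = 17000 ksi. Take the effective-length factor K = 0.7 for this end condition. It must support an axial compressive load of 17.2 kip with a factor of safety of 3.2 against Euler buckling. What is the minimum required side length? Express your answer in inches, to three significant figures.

a ≈ 1.57 in

Required P_cr = n·P = 3.2 × 17.2 = 55.04 kip
L_e = K·L = 0.7 × 56.3 = 39.41 in
Required I = P_cr·L_e²/(π²E) = 5.504×10^4 × 39.41² / (π² × 1.70×10^7) = 0.5095 in⁴
Solid square: I = a⁴/12  ⇒  a = (12I)^(1/4) = (12×0.5095)^(1/4) = 1.57 in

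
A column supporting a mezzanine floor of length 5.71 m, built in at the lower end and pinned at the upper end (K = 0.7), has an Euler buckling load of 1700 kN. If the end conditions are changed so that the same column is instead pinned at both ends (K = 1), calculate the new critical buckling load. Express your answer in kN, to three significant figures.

P_cr ≈ 833 kN

P_cr ∝ 1/K², so P_cr,new = P_cr,old × (K_old/K_new)² = 1700 × (0.7/1)²
= 1700 × 0.4900 = 833 kN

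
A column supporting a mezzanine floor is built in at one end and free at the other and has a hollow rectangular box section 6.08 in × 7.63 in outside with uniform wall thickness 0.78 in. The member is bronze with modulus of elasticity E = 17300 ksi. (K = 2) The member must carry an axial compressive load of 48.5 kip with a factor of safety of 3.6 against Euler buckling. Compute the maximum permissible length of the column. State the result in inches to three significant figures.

L_max ≈ 153 in

Inner dimensions: h_i = 7.63 − 2×0.78 = 6.070 in, b_i = 6.08 − 2×0.78 = 4.520 in
Weak-axis I_min = (h_o·b_o³ − h_i·b_i³)/12 with b_o = 6.08, b_i = 4.520 in (shorter outer/inner sides).
I_min = (7.63×6.08³ − 6.070×4.520³)/12 = 96.20 in⁴
Required critical load P_cr = n·P = 3.6 × 48.5 = 174.6 kip = 1.746×10^5 lb
From P_cr = π²EI/(K·L)²:  L = (1/K)·√(π²EI/P_cr) = (1/2)·√(π²×1.73×10^7×96.20/1.746×10^5)
L = 153 in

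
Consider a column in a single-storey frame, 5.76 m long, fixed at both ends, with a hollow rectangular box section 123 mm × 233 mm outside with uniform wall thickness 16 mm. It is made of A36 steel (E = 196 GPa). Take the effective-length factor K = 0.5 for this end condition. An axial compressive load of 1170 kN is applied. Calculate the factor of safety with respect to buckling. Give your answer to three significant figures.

Inner dimensions: h_i = 233 − 2×16 = 201.0 mm, b_i = 123 − 2×16 = 91.00 mm
Weak-axis I_min = (h_o·b_o³ − h_i·b_i³)/12 with b_o = 123, b_i = 91.00 mm (shorter outer/inner sides).
I_min = (233×123³ − 201.0×91.00³)/12 = 2.351×10^7 mm⁴
I = 2.351×10^7 mm⁴ = 2.351×10^-5 m⁴
Effective length L_e = K·L = 0.5 × 5.76 = 2.880 m
P_cr = π²EI / L_e² = π² × 196×10⁹ × 2.351×10^-5 / 2.880² = 5.483×10^6 N
Factor of safety n = P_cr / P = 5483.0 / 1170 = 4.69

n ≈ 4.69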